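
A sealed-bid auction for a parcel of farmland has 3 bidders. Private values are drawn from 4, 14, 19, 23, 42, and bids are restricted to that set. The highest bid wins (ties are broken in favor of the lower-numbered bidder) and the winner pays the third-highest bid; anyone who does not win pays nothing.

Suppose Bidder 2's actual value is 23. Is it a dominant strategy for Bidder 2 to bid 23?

No

Consider the case where Bidder 1 bids 4 and Bidder 3 bids 42.
Truthful bid 23: loses, pays 0, utility 0.
Bid 42 instead: wins, pays 4, utility 23 - 4 = 19.
Since 19 > 0, bidding 42 is strictly better here, so truthful bidding is not dominant.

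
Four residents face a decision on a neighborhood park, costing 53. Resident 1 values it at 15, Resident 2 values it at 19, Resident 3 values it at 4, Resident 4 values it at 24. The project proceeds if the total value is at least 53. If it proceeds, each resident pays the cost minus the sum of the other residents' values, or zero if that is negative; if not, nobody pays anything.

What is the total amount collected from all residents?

31

Total value 62 ≥ cost 53, so it is built.
Resident 1: others sum to 47; max(0, 53 - 47) = 6.
Resident 2: others sum to 43; max(0, 53 - 43) = 10.
Resident 3: others sum to 58; max(0, 53 - 58) = 0.
Resident 4: others sum to 38; max(0, 53 - 38) = 15.
Total collected = 6 + 10 + 0 + 15 = 31.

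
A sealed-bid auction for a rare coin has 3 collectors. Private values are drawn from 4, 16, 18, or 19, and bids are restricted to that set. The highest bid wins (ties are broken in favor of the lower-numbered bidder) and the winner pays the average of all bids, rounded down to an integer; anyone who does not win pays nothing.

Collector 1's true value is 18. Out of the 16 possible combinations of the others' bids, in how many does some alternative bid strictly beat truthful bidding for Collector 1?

Others bid (4, 4): truth gives 10; bid 4 gives 14 > 10. Violating.
Others bid (4, 19): truth gives 0; bid 19 gives 4 > 0. Violating.
Others bid (19, 4): truth gives 0; bid 19 gives 4 > 0. Violating.
Others bid (4, 16): truth gives 6; no alternative beats it.
Others bid (4, 18): truth gives 5; no alternative beats it.
(Checking all 16 profiles: 3 have a profitable deviation, 13 do not.)

3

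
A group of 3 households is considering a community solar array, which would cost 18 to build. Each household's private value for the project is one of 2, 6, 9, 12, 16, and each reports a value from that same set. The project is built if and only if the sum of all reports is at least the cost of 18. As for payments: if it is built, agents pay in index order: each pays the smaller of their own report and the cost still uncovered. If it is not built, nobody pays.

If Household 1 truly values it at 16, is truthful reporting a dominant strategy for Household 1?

No

Consider the case where Household 2 reports 2 and Household 3 reports 6.
Truthful report 16: project built, pays 16, utility 16 - 16 = 0.
Report 12 instead: project built, pays 12, utility 16 - 12 = 4.
Since 4 > 0, reporting 12 is strictly better here, so truthful reporting is not dominant.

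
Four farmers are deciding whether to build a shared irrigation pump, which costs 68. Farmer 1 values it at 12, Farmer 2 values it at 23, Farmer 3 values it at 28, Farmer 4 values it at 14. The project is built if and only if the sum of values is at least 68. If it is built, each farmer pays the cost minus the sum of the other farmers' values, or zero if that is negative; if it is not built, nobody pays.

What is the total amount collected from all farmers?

Total value 77 ≥ cost 68, so it is built.
Farmer 1: others sum to 65; max(0, 68 - 65) = 3.
Farmer 2: others sum to 54; max(0, 68 - 54) = 14.
Farmer 3: others sum to 49; max(0, 68 - 49) = 19.
Farmer 4: others sum to 63; max(0, 68 - 63) = 5.
Total collected = 3 + 14 + 19 + 5 = 41.

41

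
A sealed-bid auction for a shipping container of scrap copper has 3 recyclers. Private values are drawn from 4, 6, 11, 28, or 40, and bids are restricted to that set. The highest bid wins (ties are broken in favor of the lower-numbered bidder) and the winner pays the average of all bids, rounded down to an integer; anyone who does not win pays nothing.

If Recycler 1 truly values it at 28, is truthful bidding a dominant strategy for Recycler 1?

No

Consider the case where Recycler 2 bids 4 and Recycler 3 bids 4.
Truthful bid 28: wins, pays 12, utility 28 - 12 = 16.
Bid 4 instead: wins, pays 4, utility 28 - 4 = 24.
Since 24 > 16, bidding 4 is strictly better here, so truthful bidding is not dominant.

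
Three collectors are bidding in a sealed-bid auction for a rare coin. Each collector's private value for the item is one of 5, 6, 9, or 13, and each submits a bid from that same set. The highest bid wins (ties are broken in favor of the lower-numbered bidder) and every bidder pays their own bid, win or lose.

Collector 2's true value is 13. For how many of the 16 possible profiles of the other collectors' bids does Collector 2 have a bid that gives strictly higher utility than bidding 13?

Others bid (5, 5): truth gives 0; bid 6 gives 7 > 0. Violating.
Others bid (5, 6): truth gives 0; bid 6 gives 7 > 0. Violating.
Others bid (5, 9): truth gives 0; bid 9 gives 4 > 0. Violating.
Others bid (6, 5): truth gives 0; bid 9 gives 4 > 0. Violating.
Others bid (5, 13): truth gives 0; no alternative beats it.
Others bid (6, 13): truth gives 0; no alternative beats it.
(Checking all 16 profiles: 10 have a profitable deviation, 6 do not.)

10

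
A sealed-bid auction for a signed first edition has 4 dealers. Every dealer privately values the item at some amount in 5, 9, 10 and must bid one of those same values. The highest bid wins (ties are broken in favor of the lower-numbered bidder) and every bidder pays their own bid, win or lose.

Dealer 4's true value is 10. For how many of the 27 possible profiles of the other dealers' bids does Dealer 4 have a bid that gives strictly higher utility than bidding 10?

Others bid (5, 5, 5): truth gives 0; bid 9 gives 1 > 0. Violating.
Others bid (5, 5, 10): truth gives -10; bid 5 gives -5 > -10. Violating.
Others bid (5, 9, 10): truth gives -10; bid 5 gives -5 > -10. Violating.
Others bid (5, 10, 5): truth gives -10; bid 5 gives -5 > -10. Violating.
Others bid (5, 5, 9): truth gives 0; no alternative beats it.
Others bid (5, 9, 5): truth gives 0; no alternative beats it.
(Checking all 27 profiles: 20 have a profitable deviation, 7 do not.)

20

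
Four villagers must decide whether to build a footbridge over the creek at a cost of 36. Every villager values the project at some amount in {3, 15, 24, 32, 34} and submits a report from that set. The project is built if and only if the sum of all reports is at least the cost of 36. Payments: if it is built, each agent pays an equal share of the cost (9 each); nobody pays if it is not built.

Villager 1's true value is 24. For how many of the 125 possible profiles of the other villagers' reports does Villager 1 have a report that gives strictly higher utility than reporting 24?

Others report (3, 3, 3): truth gives 0; report 32 gives 15 > 0. Violating.
Others report (3, 3, 15): truth gives 15; no alternative beats it.
Others report (3, 3, 24): truth gives 15; no alternative beats it.
(Checking all 125 profiles: 1 has a profitable deviation, 124 do not.)

1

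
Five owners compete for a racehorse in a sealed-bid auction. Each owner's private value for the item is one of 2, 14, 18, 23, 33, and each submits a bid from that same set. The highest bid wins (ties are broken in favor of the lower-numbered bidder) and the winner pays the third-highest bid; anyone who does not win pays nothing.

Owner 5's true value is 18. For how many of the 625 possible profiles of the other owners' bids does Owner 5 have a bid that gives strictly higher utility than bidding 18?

64

Others bid (2, 2, 2, 18): truth gives 0; bid 23 gives 16 > 0. Violating.
Others bid (2, 2, 2, 23): truth gives 0; bid 33 gives 16 > 0. Violating.
Others bid (2, 2, 14, 18): truth gives 0; bid 23 gives 4 > 0. Violating.
Others bid (2, 2, 14, 23): truth gives 0; bid 33 gives 4 > 0. Violating.
Others bid (2, 2, 2, 2): truth gives 16; no alternative beats it.
Others bid (2, 2, 2, 14): truth gives 16; no alternative beats it.
(Checking all 625 profiles: 64 have a profitable deviation, 561 do not.)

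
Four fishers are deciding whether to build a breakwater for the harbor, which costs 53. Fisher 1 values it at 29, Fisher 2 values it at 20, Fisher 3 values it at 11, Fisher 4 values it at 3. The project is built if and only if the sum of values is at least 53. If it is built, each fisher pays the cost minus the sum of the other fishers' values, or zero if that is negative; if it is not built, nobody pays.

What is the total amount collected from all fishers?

Total value 63 ≥ cost 53, so it is built.
Fisher 1: others sum to 34; max(0, 53 - 34) = 19.
Fisher 2: others sum to 43; max(0, 53 - 43) = 10.
Fisher 3: others sum to 52; max(0, 53 - 52) = 1.
Fisher 4: others sum to 60; max(0, 53 - 60) = 0.
Total collected = 19 + 10 + 1 + 0 = 30.

30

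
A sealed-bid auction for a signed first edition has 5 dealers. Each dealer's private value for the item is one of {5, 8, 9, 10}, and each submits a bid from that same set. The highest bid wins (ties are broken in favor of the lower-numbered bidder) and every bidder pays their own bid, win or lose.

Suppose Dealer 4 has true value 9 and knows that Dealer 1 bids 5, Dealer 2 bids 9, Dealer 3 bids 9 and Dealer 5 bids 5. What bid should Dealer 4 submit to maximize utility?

10

Bid 5: loses but pays 5, utility -5.
Bid 8: loses but pays 8, utility -8.
Bid 9: loses but pays 9, utility -9.
Bid 10: wins, pays 10, utility 9 - 10 = -1.
The best choice is 10 with utility -1.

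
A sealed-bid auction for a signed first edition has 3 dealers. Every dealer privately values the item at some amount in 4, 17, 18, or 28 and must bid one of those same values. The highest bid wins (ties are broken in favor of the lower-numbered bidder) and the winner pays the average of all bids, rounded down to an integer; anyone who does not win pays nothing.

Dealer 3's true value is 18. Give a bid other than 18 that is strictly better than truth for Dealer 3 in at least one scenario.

28

Suppose Dealer 1 bids 4 and Dealer 2 bids 18.
Bid 18: loses, pays 0, utility 0.
Bid 28: wins, pays 16, utility 18 - 16 = 2.
So bidding 28 beats truth here (2 > 0).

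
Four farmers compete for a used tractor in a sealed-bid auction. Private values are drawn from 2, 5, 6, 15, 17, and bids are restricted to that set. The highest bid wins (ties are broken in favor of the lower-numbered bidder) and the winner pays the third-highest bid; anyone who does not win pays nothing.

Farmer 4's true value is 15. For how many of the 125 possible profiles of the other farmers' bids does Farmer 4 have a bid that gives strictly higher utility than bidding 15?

Others bid (2, 2, 15): truth gives 0; bid 17 gives 13 > 0. Violating.
Others bid (2, 5, 15): truth gives 0; bid 17 gives 10 > 0. Violating.
Others bid (2, 6, 15): truth gives 0; bid 17 gives 9 > 0. Violating.
Others bid (2, 15, 2): truth gives 0; bid 17 gives 13 > 0. Violating.
Others bid (2, 2, 2): truth gives 13; no alternative beats it.
Others bid (2, 2, 5): truth gives 13; no alternative beats it.
(Checking all 125 profiles: 27 have a profitable deviation, 98 do not.)

27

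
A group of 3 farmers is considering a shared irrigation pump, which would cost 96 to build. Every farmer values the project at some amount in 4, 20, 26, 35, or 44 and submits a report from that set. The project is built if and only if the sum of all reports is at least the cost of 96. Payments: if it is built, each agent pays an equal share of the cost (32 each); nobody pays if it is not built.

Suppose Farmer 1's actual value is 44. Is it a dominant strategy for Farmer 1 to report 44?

Yes

Check each profile of the others' reports and compare truth against every alternative report.
Others report (20, 35): truth gives 12, best alternative gives 0.
Others report (26, 26): truth gives 12, best alternative gives 0.
Others report (35, 20): truth gives 12, best alternative gives 0.
Others report (20, 44): truth gives 12, best alternative gives 12.
Others report (26, 35): truth gives 12, best alternative gives 12.
Others report (26, 44): truth gives 12, best alternative gives 12.
(Remaining 19 profiles checked similarly; truth is weakly best in each.)
In every case the truthful report is at least as good as any alternative, so it is a dominant strategy.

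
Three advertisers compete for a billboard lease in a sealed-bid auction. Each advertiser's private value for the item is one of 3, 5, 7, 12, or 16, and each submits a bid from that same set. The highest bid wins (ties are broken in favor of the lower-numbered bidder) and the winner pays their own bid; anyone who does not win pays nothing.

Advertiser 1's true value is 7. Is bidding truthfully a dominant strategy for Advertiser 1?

No

Consider the case where Advertiser 2 bids 3 and Advertiser 3 bids 3.
Truthful bid 7: wins, pays 7, utility 7 - 7 = 0.
Bid 3 instead: wins, pays 3, utility 7 - 3 = 4.
Since 4 > 0, bidding 3 is strictly better here, so truthful bidding is not dominant.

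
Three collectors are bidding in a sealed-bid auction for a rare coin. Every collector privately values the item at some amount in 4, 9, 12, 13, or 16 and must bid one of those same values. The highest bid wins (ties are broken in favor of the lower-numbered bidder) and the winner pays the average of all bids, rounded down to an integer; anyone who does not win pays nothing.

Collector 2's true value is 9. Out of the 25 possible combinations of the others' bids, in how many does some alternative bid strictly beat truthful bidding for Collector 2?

1

Others bid (9, 4): truth gives 0; bid 12 gives 1 > 0. Violating.
Others bid (4, 4): truth gives 4; no alternative beats it.
Others bid (4, 9): truth gives 2; no alternative beats it.
(Checking all 25 profiles: 1 has a profitable deviation, 24 do not.)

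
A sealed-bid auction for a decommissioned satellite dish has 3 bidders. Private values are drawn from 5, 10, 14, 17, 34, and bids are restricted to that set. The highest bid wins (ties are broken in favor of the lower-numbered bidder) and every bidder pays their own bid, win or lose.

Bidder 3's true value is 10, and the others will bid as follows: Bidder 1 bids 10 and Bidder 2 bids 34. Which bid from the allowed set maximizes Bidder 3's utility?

5

Bid 5: loses but pays 5, utility -5.
Bid 10: loses but pays 10, utility -10.
Bid 14: loses but pays 14, utility -14.
Bid 17: loses but pays 17, utility -17.
Bid 34: loses but pays 34, utility -34.
The best choice is 5 with utility -5.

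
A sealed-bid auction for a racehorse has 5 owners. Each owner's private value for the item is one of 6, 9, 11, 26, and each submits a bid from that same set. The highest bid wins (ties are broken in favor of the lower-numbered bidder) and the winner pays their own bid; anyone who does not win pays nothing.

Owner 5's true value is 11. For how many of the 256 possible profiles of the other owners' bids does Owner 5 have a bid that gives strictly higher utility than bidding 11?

1

Others bid (6, 6, 6, 6): truth gives 0; bid 9 gives 2 > 0. Violating.
Others bid (6, 6, 6, 9): truth gives 0; no alternative beats it.
Others bid (6, 6, 6, 11): truth gives 0; no alternative beats it.
(Checking all 256 profiles: 1 has a profitable deviation, 255 do not.)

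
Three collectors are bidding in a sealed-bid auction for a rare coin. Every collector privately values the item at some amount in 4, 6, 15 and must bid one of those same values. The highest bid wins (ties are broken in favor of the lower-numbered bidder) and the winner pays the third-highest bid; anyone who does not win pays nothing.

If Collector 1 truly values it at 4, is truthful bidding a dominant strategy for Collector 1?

Check each profile of the others' bids and compare truth against every alternative bid.
Others bid (6, 6): truth gives 0, best alternative gives -2.
Others bid (4, 4): truth gives 0, best alternative gives 0.
Others bid (4, 6): truth gives 0, best alternative gives 0.
Others bid (4, 15): truth gives 0, best alternative gives 0.
Others bid (6, 4): truth gives 0, best alternative gives 0.
Others bid (6, 15): truth gives 0, best alternative gives 0.
(Remaining 3 profiles checked similarly; truth is weakly best in each.)
In every case the truthful bid is at least as good as any alternative, so it is a dominant strategy.

Yes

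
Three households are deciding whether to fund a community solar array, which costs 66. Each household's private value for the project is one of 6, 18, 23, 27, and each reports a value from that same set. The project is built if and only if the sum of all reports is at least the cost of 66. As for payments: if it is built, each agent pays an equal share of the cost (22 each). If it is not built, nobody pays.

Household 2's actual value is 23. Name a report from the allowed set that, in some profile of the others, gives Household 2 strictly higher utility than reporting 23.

27

Suppose Household 1 reports 18 and Household 3 reports 23.
Report 23: project not built, utility 0.
Report 27: project built, pays 22, utility 23 - 22 = 1.
So reporting 27 beats truth here (1 > 0).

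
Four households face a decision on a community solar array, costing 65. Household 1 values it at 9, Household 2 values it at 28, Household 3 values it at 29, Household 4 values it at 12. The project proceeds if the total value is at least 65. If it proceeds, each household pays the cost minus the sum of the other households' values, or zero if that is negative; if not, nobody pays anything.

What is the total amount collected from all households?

Total value 78 ≥ cost 65, so it is built.
Household 1: others sum to 69; max(0, 65 - 69) = 0.
Household 2: others sum to 50; max(0, 65 - 50) = 15.
Household 3: others sum to 49; max(0, 65 - 49) = 16.
Household 4: others sum to 66; max(0, 65 - 66) = 0.
Total collected = 0 + 15 + 16 + 0 = 31.

31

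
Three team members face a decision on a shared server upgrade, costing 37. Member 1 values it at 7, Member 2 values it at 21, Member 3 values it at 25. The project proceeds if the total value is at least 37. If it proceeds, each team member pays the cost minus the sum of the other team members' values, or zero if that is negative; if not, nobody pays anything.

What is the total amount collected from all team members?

14

Total value 53 ≥ cost 37, so it is built.
Member 1: others sum to 46; max(0, 37 - 46) = 0.
Member 2: others sum to 32; max(0, 37 - 32) = 5.
Member 3: others sum to 28; max(0, 37 - 28) = 9.
Total collected = 0 + 5 + 9 = 14.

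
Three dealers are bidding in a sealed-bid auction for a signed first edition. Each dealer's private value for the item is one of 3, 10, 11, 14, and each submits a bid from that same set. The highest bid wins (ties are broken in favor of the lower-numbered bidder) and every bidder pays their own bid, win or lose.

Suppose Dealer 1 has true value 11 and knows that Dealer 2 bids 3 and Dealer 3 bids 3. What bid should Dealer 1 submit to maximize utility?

Bid 3: wins, pays 3, utility 11 - 3 = 8.
Bid 10: wins, pays 10, utility 11 - 10 = 1.
Bid 11: wins, pays 11, utility 11 - 11 = 0.
Bid 14: wins, pays 14, utility 11 - 14 = -3.
The best choice is 3 with utility 8.

3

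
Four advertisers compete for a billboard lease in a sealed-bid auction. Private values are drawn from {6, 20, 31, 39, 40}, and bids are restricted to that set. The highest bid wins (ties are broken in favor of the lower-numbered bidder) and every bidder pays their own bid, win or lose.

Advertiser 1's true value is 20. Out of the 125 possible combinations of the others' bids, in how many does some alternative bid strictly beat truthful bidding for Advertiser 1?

118

Others bid (6, 6, 6): truth gives 0; bid 6 gives 14 > 0. Violating.
Others bid (6, 6, 31): truth gives -20; bid 6 gives -6 > -20. Violating.
Others bid (6, 6, 39): truth gives -20; bid 6 gives -6 > -20. Violating.
Others bid (6, 6, 40): truth gives -20; bid 6 gives -6 > -20. Violating.
Others bid (6, 6, 20): truth gives 0; no alternative beats it.
Others bid (6, 20, 6): truth gives 0; no alternative beats it.
(Checking all 125 profiles: 118 have a profitable deviation, 7 do not.)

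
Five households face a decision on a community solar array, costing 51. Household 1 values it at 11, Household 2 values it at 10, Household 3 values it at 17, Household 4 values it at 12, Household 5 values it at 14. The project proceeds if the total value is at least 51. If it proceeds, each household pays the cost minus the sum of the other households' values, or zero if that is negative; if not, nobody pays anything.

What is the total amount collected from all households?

Total value 64 ≥ cost 51, so it is built.
Household 1: others sum to 53; max(0, 51 - 53) = 0.
Household 2: others sum to 54; max(0, 51 - 54) = 0.
Household 3: others sum to 47; max(0, 51 - 47) = 4.
Household 4: others sum to 52; max(0, 51 - 52) = 0.
Household 5: others sum to 50; max(0, 51 - 50) = 1.
Total collected = 0 + 0 + 4 + 0 + 1 = 5.

5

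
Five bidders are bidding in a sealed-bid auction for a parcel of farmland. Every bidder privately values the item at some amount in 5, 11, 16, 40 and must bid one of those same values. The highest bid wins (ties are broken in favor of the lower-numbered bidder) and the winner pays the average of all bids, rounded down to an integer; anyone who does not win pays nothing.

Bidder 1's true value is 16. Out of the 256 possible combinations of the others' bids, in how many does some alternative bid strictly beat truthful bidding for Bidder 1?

Others bid (5, 5, 5, 5): truth gives 9; bid 5 gives 11 > 9. Violating.
Others bid (5, 5, 5, 11): truth gives 8; bid 11 gives 9 > 8. Violating.
Others bid (5, 5, 11, 5): truth gives 8; bid 11 gives 9 > 8. Violating.
Others bid (5, 5, 11, 11): truth gives 7; bid 11 gives 8 > 7. Violating.
Others bid (5, 5, 5, 16): truth gives 7; no alternative beats it.
Others bid (5, 5, 5, 40): truth gives 0; no alternative beats it.
(Checking all 256 profiles: 16 have a profitable deviation, 240 do not.)

16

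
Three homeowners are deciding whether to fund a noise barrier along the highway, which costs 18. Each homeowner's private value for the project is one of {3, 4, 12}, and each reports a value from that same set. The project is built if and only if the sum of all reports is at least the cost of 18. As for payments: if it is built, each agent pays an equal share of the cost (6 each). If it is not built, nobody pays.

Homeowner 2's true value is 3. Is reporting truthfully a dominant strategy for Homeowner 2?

Yes

Check each profile of the others' reports and compare truth against every alternative report.
Others report (3, 12): truth gives -3, best alternative gives -3.
Others report (4, 12): truth gives -3, best alternative gives -3.
Others report (12, 3): truth gives -3, best alternative gives -3.
Others report (12, 4): truth gives -3, best alternative gives -3.
Others report (12, 12): truth gives -3, best alternative gives -3.
Others report (3, 3): truth gives 0, best alternative gives 0.
(Remaining 3 profiles checked similarly; truth is weakly best in each.)
In every case the truthful report is at least as good as any alternative, so it is a dominant strategy.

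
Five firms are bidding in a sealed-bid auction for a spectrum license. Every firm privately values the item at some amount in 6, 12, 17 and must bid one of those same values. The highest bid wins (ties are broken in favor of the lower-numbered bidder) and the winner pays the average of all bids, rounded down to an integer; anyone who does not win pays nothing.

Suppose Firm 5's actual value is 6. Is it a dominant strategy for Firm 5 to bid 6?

Yes

Check each profile of the others' bids and compare truth against every alternative bid.
Others bid (6, 6, 6, 6): truth gives 0, best alternative gives -1.
Others bid (6, 6, 6, 12): truth gives 0, best alternative gives 0.
Others bid (6, 6, 6, 17): truth gives 0, best alternative gives 0.
Others bid (6, 6, 12, 6): truth gives 0, best alternative gives 0.
Others bid (6, 6, 12, 12): truth gives 0, best alternative gives 0.
Others bid (6, 6, 12, 17): truth gives 0, best alternative gives 0.
(Remaining 75 profiles checked similarly; truth is weakly best in each.)
In every case the truthful bid is at least as good as any alternative, so it is a dominant strategy.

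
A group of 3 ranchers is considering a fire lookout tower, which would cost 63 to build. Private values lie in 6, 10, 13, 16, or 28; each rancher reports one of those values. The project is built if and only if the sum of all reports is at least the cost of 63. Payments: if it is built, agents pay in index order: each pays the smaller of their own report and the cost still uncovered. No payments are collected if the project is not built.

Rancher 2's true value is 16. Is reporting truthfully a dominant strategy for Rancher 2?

No

Consider the case where Rancher 1 reports 28 and Rancher 3 reports 28.
Truthful report 16: project built, pays 16, utility 16 - 16 = 0.
Report 10 instead: project built, pays 10, utility 16 - 10 = 6.
Since 6 > 0, reporting 10 is strictly better here, so truthful reporting is not dominant.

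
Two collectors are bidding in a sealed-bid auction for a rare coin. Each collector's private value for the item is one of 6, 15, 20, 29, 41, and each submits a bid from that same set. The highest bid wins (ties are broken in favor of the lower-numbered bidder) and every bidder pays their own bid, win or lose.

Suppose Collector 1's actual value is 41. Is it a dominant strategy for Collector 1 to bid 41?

No

Consider the case where Collector 2 bids 6.
Truthful bid 41: wins, pays 41, utility 41 - 41 = 0.
Bid 6 instead: wins, pays 6, utility 41 - 6 = 35.
Since 35 > 0, bidding 6 is strictly better here, so truthful bidding is not dominant.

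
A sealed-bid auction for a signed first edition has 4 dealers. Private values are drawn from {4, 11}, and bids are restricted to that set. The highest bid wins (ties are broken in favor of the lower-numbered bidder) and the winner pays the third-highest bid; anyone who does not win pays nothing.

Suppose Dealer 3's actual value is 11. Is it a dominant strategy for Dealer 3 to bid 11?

Check each profile of the others' bids and compare truth against every alternative bid.
Others bid (4, 4, 4): truth gives 7, best alternative gives 0.
Others bid (4, 4, 11): truth gives 7, best alternative gives 0.
Others bid (4, 11, 4): truth gives 0, best alternative gives 0.
Others bid (4, 11, 11): truth gives 0, best alternative gives 0.
Others bid (11, 4, 4): truth gives 0, best alternative gives 0.
Others bid (11, 4, 11): truth gives 0, best alternative gives 0.
(Remaining 2 profiles checked similarly; truth is weakly best in each.)
In every case the truthful bid is at least as good as any alternative, so it is a dominant strategy.

Yes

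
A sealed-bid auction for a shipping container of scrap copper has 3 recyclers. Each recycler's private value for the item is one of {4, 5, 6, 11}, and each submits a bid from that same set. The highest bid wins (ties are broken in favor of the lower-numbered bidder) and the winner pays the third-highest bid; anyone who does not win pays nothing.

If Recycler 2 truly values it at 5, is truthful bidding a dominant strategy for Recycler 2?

Consider the case where Recycler 1 bids 4 and Recycler 3 bids 6.
Truthful bid 5: loses, pays 0, utility 0.
Bid 6 instead: wins, pays 4, utility 5 - 4 = 1.
Since 1 > 0, bidding 6 is strictly better here, so truthful bidding is not dominant.

No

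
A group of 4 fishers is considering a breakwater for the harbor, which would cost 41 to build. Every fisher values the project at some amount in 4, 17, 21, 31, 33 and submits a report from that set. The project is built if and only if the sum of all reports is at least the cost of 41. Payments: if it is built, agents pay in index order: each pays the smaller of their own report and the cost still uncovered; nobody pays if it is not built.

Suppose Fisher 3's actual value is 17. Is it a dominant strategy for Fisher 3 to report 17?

No

Consider the case where Fisher 1 reports 4, Fisher 2 reports 4 and Fisher 4 reports 31.
Truthful report 17: project built, pays 17, utility 17 - 17 = 0.
Report 4 instead: project built, pays 4, utility 17 - 4 = 13.
Since 13 > 0, reporting 4 is strictly better here, so truthful reporting is not dominant.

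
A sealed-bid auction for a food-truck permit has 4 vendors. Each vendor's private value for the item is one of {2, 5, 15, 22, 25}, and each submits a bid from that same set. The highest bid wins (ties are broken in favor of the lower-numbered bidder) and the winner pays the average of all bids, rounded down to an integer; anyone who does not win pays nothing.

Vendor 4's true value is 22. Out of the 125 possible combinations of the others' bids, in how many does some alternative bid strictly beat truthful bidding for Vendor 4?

Others bid (2, 2, 2): truth gives 15; bid 5 gives 20 > 15. Violating.
Others bid (2, 2, 5): truth gives 15; bid 15 gives 16 > 15. Violating.
Others bid (2, 2, 22): truth gives 0; bid 25 gives 10 > 0. Violating.
Others bid (2, 5, 2): truth gives 15; bid 15 gives 16 > 15. Violating.
Others bid (2, 2, 15): truth gives 12; no alternative beats it.
Others bid (2, 2, 25): truth gives 0; no alternative beats it.
(Checking all 125 profiles: 44 have a profitable deviation, 81 do not.)

44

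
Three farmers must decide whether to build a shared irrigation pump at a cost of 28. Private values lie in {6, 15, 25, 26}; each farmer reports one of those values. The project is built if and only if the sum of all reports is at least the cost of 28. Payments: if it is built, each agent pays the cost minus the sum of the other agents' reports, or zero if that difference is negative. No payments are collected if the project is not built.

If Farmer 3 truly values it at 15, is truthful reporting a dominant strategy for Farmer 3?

Check each profile of the others' reports and compare truth against every alternative report.
Others report (6, 25): truth gives 15, best alternative gives 15.
Others report (6, 26): truth gives 15, best alternative gives 15.
Others report (15, 15): truth gives 15, best alternative gives 15.
Others report (15, 25): truth gives 15, best alternative gives 15.
Others report (15, 26): truth gives 15, best alternative gives 15.
Others report (25, 6): truth gives 15, best alternative gives 15.
(Remaining 10 profiles checked similarly; truth is weakly best in each.)
In every case the truthful report is at least as good as any alternative, so it is a dominant strategy.

Yes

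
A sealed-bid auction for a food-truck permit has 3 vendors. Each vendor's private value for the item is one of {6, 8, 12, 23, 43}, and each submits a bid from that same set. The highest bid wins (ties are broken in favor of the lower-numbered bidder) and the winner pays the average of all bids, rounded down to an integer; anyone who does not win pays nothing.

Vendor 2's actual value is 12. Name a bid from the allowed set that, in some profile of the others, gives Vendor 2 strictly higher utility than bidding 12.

8

Suppose Vendor 1 bids 6 and Vendor 3 bids 6.
Bid 12: wins, pays 8, utility 12 - 8 = 4.
Bid 8: wins, pays 6, utility 12 - 6 = 6.
So bidding 8 beats truth here (6 > 4).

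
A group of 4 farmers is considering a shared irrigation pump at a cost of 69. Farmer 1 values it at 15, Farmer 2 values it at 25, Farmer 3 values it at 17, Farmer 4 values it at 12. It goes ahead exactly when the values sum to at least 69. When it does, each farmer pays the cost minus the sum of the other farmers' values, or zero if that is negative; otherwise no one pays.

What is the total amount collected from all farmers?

Total value 69 ≥ cost 69, so it is built.
Farmer 1: others sum to 54; max(0, 69 - 54) = 15.
Farmer 2: others sum to 44; max(0, 69 - 44) = 25.
Farmer 3: others sum to 52; max(0, 69 - 52) = 17.
Farmer 4: others sum to 57; max(0, 69 - 57) = 12.
Total collected = 15 + 25 + 17 + 12 = 69.

69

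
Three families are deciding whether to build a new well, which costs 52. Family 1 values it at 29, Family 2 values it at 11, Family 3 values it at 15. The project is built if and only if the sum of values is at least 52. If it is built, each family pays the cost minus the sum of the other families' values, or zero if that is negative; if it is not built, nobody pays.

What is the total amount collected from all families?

Total value 55 ≥ cost 52, so it is built.
Family 1: others sum to 26; max(0, 52 - 26) = 26.
Family 2: others sum to 44; max(0, 52 - 44) = 8.
Family 3: others sum to 40; max(0, 52 - 40) = 12.
Total collected = 26 + 8 + 12 = 46.

46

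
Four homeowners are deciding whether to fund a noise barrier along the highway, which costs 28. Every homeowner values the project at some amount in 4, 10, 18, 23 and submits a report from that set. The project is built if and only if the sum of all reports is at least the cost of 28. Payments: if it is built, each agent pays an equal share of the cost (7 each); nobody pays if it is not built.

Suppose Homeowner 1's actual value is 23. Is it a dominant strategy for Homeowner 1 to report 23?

Check each profile of the others' reports and compare truth against every alternative report.
Others report (4, 4, 4): truth gives 16, best alternative gives 16.
Others report (4, 4, 10): truth gives 16, best alternative gives 16.
Others report (4, 4, 18): truth gives 16, best alternative gives 16.
Others report (4, 4, 23): truth gives 16, best alternative gives 16.
Others report (4, 10, 4): truth gives 16, best alternative gives 16.
Others report (4, 10, 10): truth gives 16, best alternative gives 16.
(Remaining 58 profiles checked similarly; truth is weakly best in each.)
In every case the truthful report is at least as good as any alternative, so it is a dominant strategy.

Yes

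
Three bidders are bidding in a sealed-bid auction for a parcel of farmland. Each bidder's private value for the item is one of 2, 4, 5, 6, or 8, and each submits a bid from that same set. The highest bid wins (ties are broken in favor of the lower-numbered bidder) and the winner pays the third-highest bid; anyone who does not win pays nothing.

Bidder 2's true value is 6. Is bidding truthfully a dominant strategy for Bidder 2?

No

Consider the case where Bidder 1 bids 2 and Bidder 3 bids 8.
Truthful bid 6: loses, pays 0, utility 0.
Bid 8 instead: wins, pays 2, utility 6 - 2 = 4.
Since 4 > 0, bidding 8 is strictly better here, so truthful bidding is not dominant.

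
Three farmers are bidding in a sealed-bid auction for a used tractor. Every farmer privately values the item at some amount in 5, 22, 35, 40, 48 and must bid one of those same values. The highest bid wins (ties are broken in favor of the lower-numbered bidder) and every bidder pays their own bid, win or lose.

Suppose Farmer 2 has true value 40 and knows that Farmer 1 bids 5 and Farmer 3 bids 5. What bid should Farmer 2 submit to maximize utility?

Bid 5: loses but pays 5, utility -5.
Bid 22: wins, pays 22, utility 40 - 22 = 18.
Bid 35: wins, pays 35, utility 40 - 35 = 5.
Bid 40: wins, pays 40, utility 40 - 40 = 0.
Bid 48: wins, pays 48, utility 40 - 48 = -8.
The best choice is 22 with utility 18.

22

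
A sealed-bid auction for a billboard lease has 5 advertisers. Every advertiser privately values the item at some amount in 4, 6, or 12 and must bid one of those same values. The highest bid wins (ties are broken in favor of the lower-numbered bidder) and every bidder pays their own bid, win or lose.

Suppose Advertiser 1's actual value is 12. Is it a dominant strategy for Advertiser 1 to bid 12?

No

Consider the case where Advertiser 2 bids 4, Advertiser 3 bids 4, Advertiser 4 bids 4 and Advertiser 5 bids 4.
Truthful bid 12: wins, pays 12, utility 12 - 12 = 0.
Bid 4 instead: wins, pays 4, utility 12 - 4 = 8.
Since 8 > 0, bidding 4 is strictly better here, so truthful bidding is not dominant.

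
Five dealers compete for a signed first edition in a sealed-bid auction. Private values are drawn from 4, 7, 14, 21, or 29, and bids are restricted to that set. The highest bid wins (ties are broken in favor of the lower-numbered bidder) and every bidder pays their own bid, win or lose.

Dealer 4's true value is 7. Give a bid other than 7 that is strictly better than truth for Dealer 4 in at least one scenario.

Suppose Dealer 1 bids 4, Dealer 2 bids 4, Dealer 3 bids 4 and Dealer 5 bids 14.
Bid 7: loses but pays 7, utility -7.
Bid 4: loses but pays 4, utility -4.
So bidding 4 beats truth here (-4 > -7).

4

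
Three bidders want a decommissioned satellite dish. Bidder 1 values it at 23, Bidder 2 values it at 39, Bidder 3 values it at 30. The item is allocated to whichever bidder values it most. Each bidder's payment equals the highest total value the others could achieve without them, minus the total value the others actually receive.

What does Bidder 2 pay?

30

Bidder 2 has the highest value and receives the item.
Without Bidder 2, the item would go to the next-highest value, 30, so the others could achieve 30.
With Bidder 2 present and winning, the others receive nothing, so their total is 0.
Payment = 30 - 0 = 30.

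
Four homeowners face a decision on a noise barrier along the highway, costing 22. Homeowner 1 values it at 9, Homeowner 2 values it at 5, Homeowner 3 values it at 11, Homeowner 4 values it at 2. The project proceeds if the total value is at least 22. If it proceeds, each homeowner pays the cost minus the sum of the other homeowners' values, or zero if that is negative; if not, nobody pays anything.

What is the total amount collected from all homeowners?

Total value 27 ≥ cost 22, so it is built.
Homeowner 1: others sum to 18; max(0, 22 - 18) = 4.
Homeowner 2: others sum to 22; max(0, 22 - 22) = 0.
Homeowner 3: others sum to 16; max(0, 22 - 16) = 6.
Homeowner 4: others sum to 25; max(0, 22 - 25) = 0.
Total collected = 4 + 0 + 6 + 0 = 10.

10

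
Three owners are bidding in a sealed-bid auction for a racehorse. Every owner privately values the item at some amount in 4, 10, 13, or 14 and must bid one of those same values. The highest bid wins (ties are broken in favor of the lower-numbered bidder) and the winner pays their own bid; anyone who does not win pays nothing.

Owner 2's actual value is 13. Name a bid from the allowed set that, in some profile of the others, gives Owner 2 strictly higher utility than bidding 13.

Suppose Owner 1 bids 4 and Owner 3 bids 4.
Bid 13: wins, pays 13, utility 13 - 13 = 0.
Bid 10: wins, pays 10, utility 13 - 10 = 3.
So bidding 10 beats truth here (3 > 0).

10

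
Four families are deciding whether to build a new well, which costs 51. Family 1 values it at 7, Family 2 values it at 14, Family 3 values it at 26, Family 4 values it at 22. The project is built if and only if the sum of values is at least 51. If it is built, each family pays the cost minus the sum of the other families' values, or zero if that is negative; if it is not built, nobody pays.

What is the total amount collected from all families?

Total value 69 ≥ cost 51, so it is built.
Family 1: others sum to 62; max(0, 51 - 62) = 0.
Family 2: others sum to 55; max(0, 51 - 55) = 0.
Family 3: others sum to 43; max(0, 51 - 43) = 8.
Family 4: others sum to 47; max(0, 51 - 47) = 4.
Total collected = 0 + 0 + 8 + 4 = 12.

12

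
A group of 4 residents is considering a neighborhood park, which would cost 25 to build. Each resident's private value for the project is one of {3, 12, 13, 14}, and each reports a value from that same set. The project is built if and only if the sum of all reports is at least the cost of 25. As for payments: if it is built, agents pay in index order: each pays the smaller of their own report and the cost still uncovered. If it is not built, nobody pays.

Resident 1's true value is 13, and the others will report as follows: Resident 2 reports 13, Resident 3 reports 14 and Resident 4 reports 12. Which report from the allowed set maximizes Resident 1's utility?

3

Report 3: project built, pays 3, utility 13 - 3 = 10.
Report 12: project built, pays 12, utility 13 - 12 = 1.
Report 13: project built, pays 13, utility 13 - 13 = 0.
Report 14: project built, pays 14, utility 13 - 14 = -1.
The best choice is 3 with utility 10.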